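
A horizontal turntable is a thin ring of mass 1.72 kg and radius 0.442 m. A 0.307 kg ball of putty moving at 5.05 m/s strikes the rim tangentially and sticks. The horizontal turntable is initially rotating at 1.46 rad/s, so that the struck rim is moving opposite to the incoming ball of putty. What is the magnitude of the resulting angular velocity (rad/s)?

|ω_f| ≈ 0.492 rad/s

The axle reaction passes through the axle and exerts no torque about it; angular momentum about the axle is conserved through the impact.
I_p = (1.72)(0.442)² = 0.3360 kg·m². Taking the sense of the ball of putty's angular momentum as positive, L_{ball} = m v R = (0.307)(5.05)(0.442) = 0.6853 kg·m²/s.
L_i = −I_p ω_p + m v R = −(0.3360)(1.46) + 0.6853 = 0.1947 kg·m²/s.
After sticking, I_f = I_p + m R² = 0.3360 + (0.307)(0.442)² = 0.3960 kg·m².
ω_f = L_i / I_f = 0.1947 / 0.3960 = 0.4916 rad/s.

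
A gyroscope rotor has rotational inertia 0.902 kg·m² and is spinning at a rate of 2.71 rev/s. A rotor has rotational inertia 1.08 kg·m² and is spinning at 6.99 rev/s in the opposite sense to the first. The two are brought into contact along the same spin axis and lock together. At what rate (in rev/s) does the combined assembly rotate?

The coupling torques are internal; angular momentum about the shared axis is conserved.
Taking A's sense as positive: L = (0.9020)(2.71) − (1.080)(6.99) = -5.105 kg·m²·rev/s.
Combined I = 0.9020 + 1.080 = 1.982 kg·m².
ω_f = L / I = -5.105 / 1.982 = -2.576 rev/s.

|ω_f| ≈ 2.58 rev/s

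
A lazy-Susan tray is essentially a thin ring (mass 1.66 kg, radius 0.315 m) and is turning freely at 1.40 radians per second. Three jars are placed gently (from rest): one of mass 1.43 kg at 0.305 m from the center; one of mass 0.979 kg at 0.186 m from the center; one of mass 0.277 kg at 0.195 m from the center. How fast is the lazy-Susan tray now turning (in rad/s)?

The added mass arrives with no angular momentum about the center, and any external torque about the center is negligible, so the system's angular momentum is conserved.
I_p = (1.66)(0.315)² = 0.1647 kg·m².
Added inertia Σmr² = (1.43)(0.305)² + (0.979)(0.186)² + (0.277)(0.195)² = 0.1774 kg·m²; I_f = 0.1647 + 0.1774 = 0.3421 kg·m².
ω_f = I_p ω_i / I_f = (0.1647)(1.40) / 0.3421 = 0.6740 rad/s.

ω_f ≈ 0.674 rad/s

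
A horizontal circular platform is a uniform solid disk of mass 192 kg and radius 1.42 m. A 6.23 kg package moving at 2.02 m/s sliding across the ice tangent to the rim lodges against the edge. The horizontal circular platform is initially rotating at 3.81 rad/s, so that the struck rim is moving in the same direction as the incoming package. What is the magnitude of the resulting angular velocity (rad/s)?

|ω_f| ≈ 3.66 rad/s

The axle reaction passes through the central axle and exerts no torque about it; angular momentum about the central axle is conserved through the impact.
I_p = ½(192)(1.42)² = 193.6 kg·m². Taking the sense of the package's angular momentum as positive, L_{package} = m v R = (6.23)(2.02)(1.42) = 17.87 kg·m²/s.
L_i = +I_p ω_p + m v R = +(193.6)(3.81) + 17.87 = 755.4 kg·m²/s.
After sticking, I_f = I_p + m R² = 193.6 + (6.23)(1.42)² = 206.1 kg·m².
ω_f = L_i / I_f = 755.4 / 206.1 = 3.665 rad/s.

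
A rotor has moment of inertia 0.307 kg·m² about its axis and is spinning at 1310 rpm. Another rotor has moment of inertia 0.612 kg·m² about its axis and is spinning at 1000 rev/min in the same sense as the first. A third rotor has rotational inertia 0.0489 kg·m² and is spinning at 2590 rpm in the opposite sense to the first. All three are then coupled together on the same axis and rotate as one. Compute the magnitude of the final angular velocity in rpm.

|ω_f| ≈ 917 rpm

No external torque acts about the common axis, so total angular momentum is conserved.
Taking A's sense as positive: L = (0.3070)(1310) + (0.6120)(1000) − (0.04890)(2590) = 887.5 kg·m²·rpm.
Combined I = 0.3070 + 0.6120 + 0.04890 = 0.9679 kg·m².
ω_f = L / I = 887.5 / 0.9679 = 917.0 rpm.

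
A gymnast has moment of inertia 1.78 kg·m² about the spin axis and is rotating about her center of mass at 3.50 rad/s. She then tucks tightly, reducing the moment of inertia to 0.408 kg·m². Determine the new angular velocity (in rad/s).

ω₂ ≈ 15.3 rad/s

With no external torque about the axis, L is conserved: I₁ω₁ = I₂ω₂.
ω₂ = I₁ω₁ / I₂ = (1.780)(3.50 rad/s) / (0.4080) = 15.27 rad/s.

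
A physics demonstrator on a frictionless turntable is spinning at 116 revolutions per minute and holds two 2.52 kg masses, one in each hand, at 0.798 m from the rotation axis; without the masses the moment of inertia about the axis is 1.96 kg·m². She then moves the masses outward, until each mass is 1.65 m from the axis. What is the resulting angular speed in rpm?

ω₂ ≈ 38.2 rpm

Angular momentum about the spin axis is conserved since the torque about it is zero.
I₁ = 1.96 + 2(2.52)(0.798)² = 5.169 kg·m²; I₂ = 1.96 + 2(2.52)(1.65)² = 15.68 kg·m².
ω₂ = I₁ω₁ / I₂ = (5.169)(116 rpm) / (15.68) = 38.24 rpm.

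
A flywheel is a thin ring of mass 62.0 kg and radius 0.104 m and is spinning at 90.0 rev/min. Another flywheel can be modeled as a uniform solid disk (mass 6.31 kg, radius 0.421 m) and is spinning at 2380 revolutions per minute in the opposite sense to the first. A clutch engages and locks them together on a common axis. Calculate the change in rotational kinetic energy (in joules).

No external torque acts about the common axis, so total angular momentum is conserved.
Moments of inertia: I_A = (62.0)(0.104)² = 0.6706 kg·m²; I_B = ½(6.31)(0.421)² = 0.5592 kg·m².
Taking A's sense as positive: L = (0.6706)(90.0) − (0.5592)(2380) = -1271 kg·m²·rpm.
Combined I = 0.6706 + 0.5592 = 1.230 kg·m².
ω_f = L / I = -1271 / 1.230 = -1033 rpm.
KE_i = ½ΣIω² = 17400 J; KE_f = ½(1.230)(108.2)² = 7197 J.

ΔKE ≈ -10200 J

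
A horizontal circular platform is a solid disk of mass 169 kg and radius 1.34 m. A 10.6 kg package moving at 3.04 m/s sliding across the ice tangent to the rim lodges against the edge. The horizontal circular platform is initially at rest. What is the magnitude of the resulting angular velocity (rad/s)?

|ω_f| ≈ 0.253 rad/s

The axle reaction passes through the central axle and exerts no torque about it; angular momentum about the central axle is conserved through the impact.
I_p = ½(169)(1.34)² = 151.7 kg·m². Taking the sense of the package's angular momentum as positive, L_{package} = m v R = (10.6)(3.04)(1.34) = 43.18 kg·m²/s.
L_i = 0 + 43.18 = 43.18 kg·m²/s.
After sticking, I_f = I_p + m R² = 151.7 + (10.6)(1.34)² = 170.8 kg·m².
ω_f = L_i / I_f = 43.18 / 170.8 = 0.2529 rad/s.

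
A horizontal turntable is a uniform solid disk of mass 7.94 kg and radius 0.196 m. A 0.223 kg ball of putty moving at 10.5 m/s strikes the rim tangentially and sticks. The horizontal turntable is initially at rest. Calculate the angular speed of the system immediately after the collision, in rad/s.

About the axle the impulsive forces during the collision are internal, so angular momentum about that axis is conserved.
I_p = ½(7.94)(0.196)² = 0.1525 kg·m². Taking the sense of the ball of putty's angular momentum as positive, L_{ball} = m v R = (0.223)(10.5)(0.196) = 0.4589 kg·m²/s.
L_i = 0 + 0.4589 = 0.4589 kg·m²/s.
After sticking, I_f = I_p + m R² = 0.1525 + (0.223)(0.196)² = 0.1611 kg·m².
ω_f = L_i / I_f = 0.4589 / 0.1611 = 2.849 rad/s.

|ω_f| ≈ 2.85 rad/s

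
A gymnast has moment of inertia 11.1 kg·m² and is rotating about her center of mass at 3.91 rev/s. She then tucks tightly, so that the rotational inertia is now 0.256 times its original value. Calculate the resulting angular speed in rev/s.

No external torque acts about the spin axis, so angular momentum is conserved.
I₂ = 0.256 × 11.1 = 2.842 kg·m².
ω₂ = I₁ω₁ / I₂ = (11.10)(3.91 rev/s) / (2.842) = 15.27 rev/s.

ω₂ ≈ 15.3 rev/s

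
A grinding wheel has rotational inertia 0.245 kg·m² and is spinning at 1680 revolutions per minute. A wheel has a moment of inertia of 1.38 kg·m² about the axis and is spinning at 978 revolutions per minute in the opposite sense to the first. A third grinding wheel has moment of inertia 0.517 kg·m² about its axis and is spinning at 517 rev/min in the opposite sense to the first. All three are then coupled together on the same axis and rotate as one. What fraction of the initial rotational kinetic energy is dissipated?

fraction ≈ 0.684

No external torque acts about the common axis, so total angular momentum is conserved.
Taking A's sense as positive: L = (0.2450)(1680) − (1.380)(978) − (0.5170)(517) = -1205 kg·m²·rpm.
Combined I = 0.2450 + 1.380 + 0.5170 = 2.142 kg·m².
ω_f = L / I = -1205 / 2.142 = -562.7 rpm.
KE_i = ½ΣIω² = 11790 J; KE_f = ½(2.142)(58.93)² = 3719 J.
Fraction dissipated = (KE_i − KE_f)/KE_i = 0.6845.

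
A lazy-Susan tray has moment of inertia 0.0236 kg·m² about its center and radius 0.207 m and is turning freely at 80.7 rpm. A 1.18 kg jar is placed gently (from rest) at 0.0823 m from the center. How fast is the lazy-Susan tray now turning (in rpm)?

ω_f ≈ 60.3 rpm

No external torque acts about the center; L_before = L_after.
Added inertia Σmr² = (1.18)(0.0823)² = 0.007992 kg·m²; I_f = 0.02360 + 0.007992 = 0.03159 kg·m².
ω_f = I_p ω_i / I_f = (0.02360)(80.7) / 0.03159 = 60.28 rpm.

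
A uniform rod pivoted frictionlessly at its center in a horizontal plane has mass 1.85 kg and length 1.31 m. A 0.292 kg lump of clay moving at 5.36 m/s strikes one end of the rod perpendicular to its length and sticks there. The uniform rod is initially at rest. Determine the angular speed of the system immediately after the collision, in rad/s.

The axle reaction passes through the pivot and exerts no torque about it; angular momentum about the pivot is conserved through the impact.
I_p = (1/12)(1.85)(1.31)² = 0.2646 kg·m². Taking the sense of the lump of clay's angular momentum as positive, L_{lump} = m v R = (0.292)(5.36)(1.31/2) = 1.025 kg·m²/s.
L_i = 0 + 1.025 = 1.025 kg·m²/s.
After sticking, I_f = I_p + m R² = 0.2646 + (0.292)(1.31/2)² = 0.3898 kg·m².
ω_f = L_i / I_f = 1.025 / 0.3898 = 2.630 rad/s.

|ω_f| ≈ 2.63 rad/s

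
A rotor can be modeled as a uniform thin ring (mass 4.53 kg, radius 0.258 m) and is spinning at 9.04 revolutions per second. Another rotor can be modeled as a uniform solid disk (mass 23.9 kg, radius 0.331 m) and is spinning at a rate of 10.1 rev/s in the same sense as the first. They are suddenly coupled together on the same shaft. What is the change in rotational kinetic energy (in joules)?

ΔKE ≈ -5.44 J

The coupling torques are internal; angular momentum about the shared axis is conserved.
Moments of inertia: I_A = (4.53)(0.258)² = 0.3015 kg·m²; I_B = ½(23.9)(0.331)² = 1.309 kg·m².
Taking A's sense as positive: L = (0.3015)(9.04) + (1.309)(10.1) = 15.95 kg·m²·rev/s.
Combined I = 0.3015 + 1.309 = 1.611 kg·m².
ω_f = L / I = 15.95 / 1.611 = 9.902 rev/s.
KE_i = ½ΣIω² = 3123 J; KE_f = ½(1.611)(62.21)² = 3117 J.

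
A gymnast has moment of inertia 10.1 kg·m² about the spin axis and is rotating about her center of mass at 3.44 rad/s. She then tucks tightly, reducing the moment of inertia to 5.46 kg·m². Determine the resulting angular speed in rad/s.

Angular momentum about the spin axis is conserved since the torque about it is zero.
ω₂ = I₁ω₁ / I₂ = (10.10)(3.44 rad/s) / (5.460) = 6.363 rad/s.

ω₂ ≈ 6.36 rad/s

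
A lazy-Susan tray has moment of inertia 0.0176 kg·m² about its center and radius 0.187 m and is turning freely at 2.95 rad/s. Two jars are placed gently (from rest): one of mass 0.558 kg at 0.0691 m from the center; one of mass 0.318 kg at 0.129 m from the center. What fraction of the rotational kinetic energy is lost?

No external torque acts about the center; L_before = L_after.
Added inertia Σmr² = (0.558)(0.0691)² + (0.318)(0.129)² = 0.007956 kg·m²; I_f = 0.01760 + 0.007956 = 0.02556 kg·m².
ω_f = I_p ω_i / I_f = (0.01760)(2.95) / 0.02556 = 2.032 rad/s.
KE_i = ½(0.01760)(2.950 rad/s)² = 0.07658 J; KE_f = ½(0.02556)(2.032)² = 0.05274 J.
Fraction lost = 0.3113.

fraction ≈ 0.311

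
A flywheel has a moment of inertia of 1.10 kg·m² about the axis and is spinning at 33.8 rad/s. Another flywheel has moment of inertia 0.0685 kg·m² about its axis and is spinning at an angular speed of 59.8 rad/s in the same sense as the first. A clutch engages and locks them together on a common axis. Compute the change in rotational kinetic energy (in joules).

ΔKE ≈ -21.8 J

The coupling torques are internal; angular momentum about the shared axis is conserved.
Taking A's sense as positive: L = (1.100)(33.8) + (0.06850)(59.8) = 41.28 kg·m²·rad/s.
Combined I = 1.100 + 0.06850 = 1.169 kg·m².
ω_f = L / I = 41.28 / 1.169 = 35.32 rad/s.
KE_i = ½ΣIω² = 750.8 J; KE_f = ½(1.169)(35.32)² = 729.0 J.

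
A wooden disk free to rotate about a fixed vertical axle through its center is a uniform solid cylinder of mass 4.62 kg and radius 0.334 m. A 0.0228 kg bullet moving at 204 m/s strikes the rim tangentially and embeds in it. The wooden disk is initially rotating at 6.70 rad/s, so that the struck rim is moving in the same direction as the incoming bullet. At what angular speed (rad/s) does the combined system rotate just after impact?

|ω_f| ≈ 12.6 rad/s

About the axle the impulsive forces during the collision are internal, so angular momentum about that axis is conserved.
I_p = ½(4.62)(0.334)² = 0.2577 kg·m². Taking the sense of the bullet's angular momentum as positive, L_{bullet} = m v R = (0.0228)(204)(0.334) = 1.554 kg·m²/s.
L_i = +I_p ω_p + m v R = +(0.2577)(6.70) + 1.554 = 3.280 kg·m²/s.
After sticking, I_f = I_p + m R² = 0.2577 + (0.0228)(0.334)² = 0.2602 kg·m².
ω_f = L_i / I_f = 3.280 / 0.2602 = 12.60 rad/s.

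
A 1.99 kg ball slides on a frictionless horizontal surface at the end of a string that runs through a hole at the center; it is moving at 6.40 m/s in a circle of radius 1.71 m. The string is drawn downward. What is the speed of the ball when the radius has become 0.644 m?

Central (radial) force ⇒ zero torque about the center ⇒ m v r is constant.
v₂ = v₁ r₁ / r₂ = (6.40)(1.71) / (0.644) = 16.99 m/s.

v₂ ≈ 17.0 m/s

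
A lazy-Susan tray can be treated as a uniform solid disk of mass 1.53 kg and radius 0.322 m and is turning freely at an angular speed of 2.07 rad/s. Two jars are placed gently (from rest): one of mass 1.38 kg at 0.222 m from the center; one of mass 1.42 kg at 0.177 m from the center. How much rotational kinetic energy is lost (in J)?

The added mass arrives with no angular momentum about the center, and any external torque about the center is negligible, so the system's angular momentum is conserved.
I_p = ½(1.53)(0.322)² = 0.07932 kg·m².
Added inertia Σmr² = (1.38)(0.222)² + (1.42)(0.177)² = 0.1125 kg·m²; I_f = 0.07932 + 0.1125 = 0.1918 kg·m².
ω_f = I_p ω_i / I_f = (0.07932)(2.07) / 0.1918 = 0.8560 rad/s.
KE_i = ½(0.07932)(2.070 rad/s)² = 0.1699 J; KE_f = ½(0.1918)(0.8560)² = 0.07027 J.

energy lost ≈ 0.0997 J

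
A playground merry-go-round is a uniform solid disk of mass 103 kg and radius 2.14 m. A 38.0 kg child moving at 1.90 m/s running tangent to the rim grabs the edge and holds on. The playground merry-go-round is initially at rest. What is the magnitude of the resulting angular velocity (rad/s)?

|ω_f| ≈ 0.377 rad/s

About the axle the impulsive forces during the collision are internal, so angular momentum about that axis is conserved.
I_p = ½(103)(2.14)² = 235.8 kg·m². Taking the sense of the child's angular momentum as positive, L_{child} = m v R = (38.0)(1.90)(2.14) = 154.5 kg·m²/s.
L_i = 0 + 154.5 = 154.5 kg·m²/s.
After sticking, I_f = I_p + m R² = 235.8 + (38.0)(2.14)² = 409.9 kg·m².
ω_f = L_i / I_f = 154.5 / 409.9 = 0.3770 rad/s.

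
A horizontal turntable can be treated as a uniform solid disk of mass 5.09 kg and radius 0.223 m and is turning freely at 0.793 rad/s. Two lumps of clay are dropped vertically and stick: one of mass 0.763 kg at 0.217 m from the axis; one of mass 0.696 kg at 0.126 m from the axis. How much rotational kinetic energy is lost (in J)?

energy lost ≈ 0.0108 J

No external torque acts about the axis; L_before = L_after.
I_p = ½(5.09)(0.223)² = 0.1266 kg·m².
Added inertia Σmr² = (0.763)(0.217)² + (0.696)(0.126)² = 0.04698 kg·m²; I_f = 0.1266 + 0.04698 = 0.1735 kg·m².
ω_f = I_p ω_i / I_f = (0.1266)(0.793) / 0.1735 = 0.5783 rad/s.
KE_i = ½(0.1266)(0.7930 rad/s)² = 0.03979 J; KE_f = ½(0.1735)(0.5783)² = 0.02902 J.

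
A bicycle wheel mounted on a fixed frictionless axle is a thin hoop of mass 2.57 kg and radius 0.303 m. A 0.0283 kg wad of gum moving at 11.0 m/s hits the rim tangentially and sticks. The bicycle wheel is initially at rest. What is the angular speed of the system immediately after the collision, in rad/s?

|ω_f| ≈ 0.395 rad/s

About the axle the impulsive forces during the collision are internal, so angular momentum about that axis is conserved.
I_p = (2.57)(0.303)² = 0.2359 kg·m². Taking the sense of the wad of gum's angular momentum as positive, L_{wad} = m v R = (0.0283)(11.0)(0.303) = 0.09432 kg·m²/s.
L_i = 0 + 0.09432 = 0.09432 kg·m²/s.
After sticking, I_f = I_p + m R² = 0.2359 + (0.0283)(0.303)² = 0.2385 kg·m².
ω_f = L_i / I_f = 0.09432 / 0.2385 = 0.3954 rad/s.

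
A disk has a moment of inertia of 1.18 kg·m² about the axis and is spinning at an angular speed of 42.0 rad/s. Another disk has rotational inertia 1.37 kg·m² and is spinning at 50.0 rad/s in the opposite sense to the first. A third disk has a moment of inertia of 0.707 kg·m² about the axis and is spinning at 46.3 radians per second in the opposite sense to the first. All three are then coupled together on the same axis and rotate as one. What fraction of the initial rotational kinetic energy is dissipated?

The coupling torques are internal; angular momentum about the shared axis is conserved.
Taking A's sense as positive: L = (1.180)(42.0) − (1.370)(50.0) − (0.7070)(46.3) = -51.67 kg·m²·rad/s.
Combined I = 1.180 + 1.370 + 0.7070 = 3.257 kg·m².
ω_f = L / I = -51.67 / 3.257 = -15.87 rad/s.
KE_i = ½ΣIω² = 3511 J; KE_f = ½(3.257)(15.87)² = 409.9 J.
Fraction dissipated = (KE_i − KE_f)/KE_i = 0.8832.

fraction ≈ 0.883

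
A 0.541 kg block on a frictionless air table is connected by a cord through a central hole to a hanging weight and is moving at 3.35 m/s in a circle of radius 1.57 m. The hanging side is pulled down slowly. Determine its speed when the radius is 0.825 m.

The only horizontal force on the mass is along the cord (radial), so it exerts no torque about the hole and angular momentum m v r is conserved.
v₂ = v₁ r₁ / r₂ = (3.35)(1.57) / (0.825) = 6.375 m/s.

v₂ ≈ 6.38 m/s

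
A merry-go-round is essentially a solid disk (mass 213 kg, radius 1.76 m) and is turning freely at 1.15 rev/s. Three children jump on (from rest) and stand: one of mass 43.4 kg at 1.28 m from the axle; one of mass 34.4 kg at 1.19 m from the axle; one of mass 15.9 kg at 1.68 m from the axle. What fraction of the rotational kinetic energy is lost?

fraction ≈ 0.333

The added mass arrives with no angular momentum about the axle, and any external torque about the axle is negligible, so the system's angular momentum is conserved.
I_p = ½(213)(1.76)² = 329.9 kg·m².
Added inertia Σmr² = (43.4)(1.28)² + (34.4)(1.19)² + (15.9)(1.68)² = 164.7 kg·m²; I_f = 329.9 + 164.7 = 494.6 kg·m².
ω_f = I_p ω_i / I_f = (329.9)(1.15) / 494.6 = 0.7671 rev/s.
KE_i = ½(329.9)(7.226 rad/s)² = 8612 J; KE_f = ½(494.6)(4.820)² = 5744 J.
Fraction lost = 0.3330.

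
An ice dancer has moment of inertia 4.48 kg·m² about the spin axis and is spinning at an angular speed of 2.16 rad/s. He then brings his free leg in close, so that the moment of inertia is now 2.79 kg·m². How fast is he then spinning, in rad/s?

ω₂ ≈ 3.47 rad/s

Angular momentum about the spin axis is conserved since the torque about it is zero.
ω₂ = I₁ω₁ / I₂ = (4.480)(2.16 rad/s) / (2.790) = 3.468 rad/s.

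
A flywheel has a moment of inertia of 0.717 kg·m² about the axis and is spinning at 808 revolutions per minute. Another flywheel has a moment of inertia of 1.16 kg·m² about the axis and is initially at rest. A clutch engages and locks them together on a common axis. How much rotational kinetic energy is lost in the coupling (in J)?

No external torque acts about the common axis, so total angular momentum is conserved.
Taking A's sense as positive: L = (0.7170)(808) = 579.3 kg·m²·rpm.
Combined I = 0.7170 + 1.160 = 1.877 kg·m².
ω_f = L / I = 579.3 / 1.877 = 308.6 rpm.
KE_i = ½ΣIω² = 2567 J; KE_f = ½(1.877)(32.32)² = 980.4 J.

ΔKE lost ≈ 1590 J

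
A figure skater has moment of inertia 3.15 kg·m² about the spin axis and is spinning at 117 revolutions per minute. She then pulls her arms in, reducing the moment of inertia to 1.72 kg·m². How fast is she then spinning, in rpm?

No external torque acts about the spin axis, so angular momentum is conserved.
ω₂ = I₁ω₁ / I₂ = (3.150)(117 rpm) / (1.720) = 214.3 rpm.

ω₂ ≈ 214 rpm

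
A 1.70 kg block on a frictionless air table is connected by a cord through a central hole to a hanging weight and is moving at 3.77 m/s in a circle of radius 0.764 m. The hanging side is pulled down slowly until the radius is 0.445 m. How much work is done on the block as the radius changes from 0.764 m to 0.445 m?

The only horizontal force on the mass is along the cord (radial), so it exerts no torque about the hole and angular momentum m v r is conserved.
v₂ = v₁ r₁ / r₂ = (3.77)(0.764) / (0.445) = 6.473 m/s.
W = ΔKE = ½m(v₂² − v₁²) = 23.53 J.

W ≈ 23.5 J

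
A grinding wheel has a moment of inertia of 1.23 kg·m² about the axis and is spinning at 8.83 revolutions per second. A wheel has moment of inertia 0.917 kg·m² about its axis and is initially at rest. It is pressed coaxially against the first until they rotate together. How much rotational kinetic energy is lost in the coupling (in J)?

The coupling torques are internal; angular momentum about the shared axis is conserved.
Taking A's sense as positive: L = (1.230)(8.83) = 10.86 kg·m²·rev/s.
Combined I = 1.230 + 0.9170 = 2.147 kg·m².
ω_f = L / I = 10.86 / 2.147 = 5.059 rev/s.
KE_i = ½ΣIω² = 1893 J; KE_f = ½(2.147)(31.78)² = 1084 J.

ΔKE lost ≈ 809 J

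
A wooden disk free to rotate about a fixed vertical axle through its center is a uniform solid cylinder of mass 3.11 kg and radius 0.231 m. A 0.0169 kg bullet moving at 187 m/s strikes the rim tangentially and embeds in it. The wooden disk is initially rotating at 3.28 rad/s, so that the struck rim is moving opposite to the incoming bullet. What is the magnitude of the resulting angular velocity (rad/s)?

About the axle the impulsive forces during the collision are internal, so angular momentum about that axis is conserved.
I_p = ½(3.11)(0.231)² = 0.08298 kg·m². Taking the sense of the bullet's angular momentum as positive, L_{bullet} = m v R = (0.0169)(187)(0.231) = 0.7300 kg·m²/s.
L_i = −I_p ω_p + m v R = −(0.08298)(3.28) + 0.7300 = 0.4579 kg·m²/s.
After sticking, I_f = I_p + m R² = 0.08298 + (0.0169)(0.231)² = 0.08388 kg·m².
ω_f = L_i / I_f = 0.4579 / 0.08388 = 5.459 rad/s.

|ω_f| ≈ 5.46 rad/s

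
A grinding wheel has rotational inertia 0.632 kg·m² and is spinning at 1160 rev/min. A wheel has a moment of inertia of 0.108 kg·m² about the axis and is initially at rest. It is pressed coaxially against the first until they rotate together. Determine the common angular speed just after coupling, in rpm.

|ω_f| ≈ 991 rpm

The coupling torques are internal; angular momentum about the shared axis is conserved.
Taking A's sense as positive: L = (0.6320)(1160) = 733.1 kg·m²·rpm.
Combined I = 0.6320 + 0.1080 = 0.7400 kg·m².
ω_f = L / I = 733.1 / 0.7400 = 990.7 rpm.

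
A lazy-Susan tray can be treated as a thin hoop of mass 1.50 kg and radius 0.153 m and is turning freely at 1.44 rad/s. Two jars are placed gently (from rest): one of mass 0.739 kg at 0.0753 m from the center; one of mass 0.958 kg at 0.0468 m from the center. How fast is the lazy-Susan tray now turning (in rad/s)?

ω_f ≈ 1.22 rad/s

No external torque acts about the center; L_before = L_after.
I_p = (1.50)(0.153)² = 0.03511 kg·m².
Added inertia Σmr² = (0.739)(0.0753)² + (0.958)(0.0468)² = 0.006288 kg·m²; I_f = 0.03511 + 0.006288 = 0.04140 kg·m².
ω_f = I_p ω_i / I_f = (0.03511)(1.44) / 0.04140 = 1.221 rad/s.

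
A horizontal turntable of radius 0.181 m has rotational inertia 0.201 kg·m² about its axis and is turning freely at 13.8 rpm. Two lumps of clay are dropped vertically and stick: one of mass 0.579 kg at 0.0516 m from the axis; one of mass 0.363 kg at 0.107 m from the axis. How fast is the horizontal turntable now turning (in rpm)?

ω_f ≈ 13.4 rpm

The added mass arrives with no angular momentum about the axis, and any external torque about the axis is negligible, so the system's angular momentum is conserved.
Added inertia Σmr² = (0.579)(0.0516)² + (0.363)(0.107)² = 0.005698 kg·m²; I_f = 0.2010 + 0.005698 = 0.2067 kg·m².
ω_f = I_p ω_i / I_f = (0.2010)(13.8) / 0.2067 = 13.42 rpm.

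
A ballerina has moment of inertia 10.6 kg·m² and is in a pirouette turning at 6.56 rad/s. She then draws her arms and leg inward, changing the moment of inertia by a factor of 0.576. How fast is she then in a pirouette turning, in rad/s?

ω₂ ≈ 11.4 rad/s

No external torque acts about the spin axis, so angular momentum is conserved.
I₂ = 0.576 × 10.6 = 6.106 kg·m².
ω₂ = I₁ω₁ / I₂ = (10.60)(6.56 rad/s) / (6.106) = 11.39 rad/s.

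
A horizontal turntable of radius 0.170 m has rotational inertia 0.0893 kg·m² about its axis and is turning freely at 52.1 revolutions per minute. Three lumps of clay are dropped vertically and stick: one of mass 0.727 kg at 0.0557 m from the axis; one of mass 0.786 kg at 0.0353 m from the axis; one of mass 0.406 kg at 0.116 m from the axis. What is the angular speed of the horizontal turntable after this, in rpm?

ω_f ≈ 47.5 rpm

The added mass arrives with no angular momentum about the axis, and any external torque about the axis is negligible, so the system's angular momentum is conserved.
Added inertia Σmr² = (0.727)(0.0557)² + (0.786)(0.0353)² + (0.406)(0.116)² = 0.008698 kg·m²; I_f = 0.08930 + 0.008698 = 0.09800 kg·m².
ω_f = I_p ω_i / I_f = (0.08930)(52.1) / 0.09800 = 47.48 rpm.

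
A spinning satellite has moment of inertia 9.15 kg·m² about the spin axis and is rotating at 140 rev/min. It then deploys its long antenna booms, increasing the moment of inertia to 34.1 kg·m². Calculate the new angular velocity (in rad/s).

ω₂ ≈ 3.93 rad/s

With no external torque about the axis, L is conserved: I₁ω₁ = I₂ω₂.
ω₂ = I₁ω₁ / I₂ = (9.150)(140 rpm) / (34.10) = 37.57 rpm = 3.934 rad/s.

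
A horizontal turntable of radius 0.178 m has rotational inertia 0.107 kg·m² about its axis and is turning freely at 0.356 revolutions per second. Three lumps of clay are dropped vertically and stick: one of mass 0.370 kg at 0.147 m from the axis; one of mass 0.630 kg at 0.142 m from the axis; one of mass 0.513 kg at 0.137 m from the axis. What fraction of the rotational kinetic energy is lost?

fraction ≈ 0.221

No external torque acts about the axis; L_before = L_after.
Added inertia Σmr² = (0.370)(0.147)² + (0.630)(0.142)² + (0.513)(0.137)² = 0.03033 kg·m²; I_f = 0.1070 + 0.03033 = 0.1373 kg·m².
ω_f = I_p ω_i / I_f = (0.1070)(0.356) / 0.1373 = 0.2774 rev/s.
KE_i = ½(0.1070)(2.237 rad/s)² = 0.2677 J; KE_f = ½(0.1373)(1.743)² = 0.2086 J.
Fraction lost = 0.2208.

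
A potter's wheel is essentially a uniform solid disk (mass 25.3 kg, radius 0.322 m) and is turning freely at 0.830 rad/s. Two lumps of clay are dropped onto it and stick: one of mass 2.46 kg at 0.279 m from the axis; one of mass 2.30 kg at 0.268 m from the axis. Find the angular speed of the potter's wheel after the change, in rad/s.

The added mass arrives with no angular momentum about the axis, and any external torque about the axis is negligible, so the system's angular momentum is conserved.
I_p = ½(25.3)(0.322)² = 1.312 kg·m².
Added inertia Σmr² = (2.46)(0.279)² + (2.30)(0.268)² = 0.3567 kg·m²; I_f = 1.312 + 0.3567 = 1.668 kg·m².
ω_f = I_p ω_i / I_f = (1.312)(0.830) / 1.668 = 0.6525 rad/s.

ω_f ≈ 0.653 rad/s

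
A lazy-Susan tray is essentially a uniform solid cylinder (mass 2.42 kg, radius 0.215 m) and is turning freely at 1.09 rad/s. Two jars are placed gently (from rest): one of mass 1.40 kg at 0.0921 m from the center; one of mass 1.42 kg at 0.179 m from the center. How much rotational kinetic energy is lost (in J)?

No external torque acts about the center; L_before = L_after.
I_p = ½(2.42)(0.215)² = 0.05593 kg·m².
Added inertia Σmr² = (1.40)(0.0921)² + (1.42)(0.179)² = 0.05737 kg·m²; I_f = 0.05593 + 0.05737 = 0.1133 kg·m².
ω_f = I_p ω_i / I_f = (0.05593)(1.09) / 0.1133 = 0.5381 rad/s.
KE_i = ½(0.05593)(1.090 rad/s)² = 0.03323 J; KE_f = ½(0.1133)(0.5381)² = 0.01640 J.

energy lost ≈ 0.0168 J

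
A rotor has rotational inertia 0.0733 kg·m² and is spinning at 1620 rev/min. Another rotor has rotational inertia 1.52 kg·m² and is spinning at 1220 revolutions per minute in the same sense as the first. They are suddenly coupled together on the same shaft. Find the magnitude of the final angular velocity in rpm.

No external torque acts about the common axis, so total angular momentum is conserved.
Taking A's sense as positive: L = (0.07330)(1620) + (1.520)(1220) = 1973 kg·m²·rpm.
Combined I = 0.07330 + 1.520 = 1.593 kg·m².
ω_f = L / I = 1973 / 1.593 = 1238 rpm.

|ω_f| ≈ 1240 rpm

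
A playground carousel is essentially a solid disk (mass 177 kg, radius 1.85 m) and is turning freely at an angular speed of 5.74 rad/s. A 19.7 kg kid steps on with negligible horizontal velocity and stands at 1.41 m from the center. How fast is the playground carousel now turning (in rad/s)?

ω_f ≈ 5.08 rad/s

The added mass arrives with no angular momentum about the center, and any external torque about the center is negligible, so the system's angular momentum is conserved.
I_p = ½(177)(1.85)² = 302.9 kg·m².
Added inertia Σmr² = (19.7)(1.41)² = 39.17 kg·m²; I_f = 302.9 + 39.17 = 342.1 kg·m².
ω_f = I_p ω_i / I_f = (302.9)(5.74) / 342.1 = 5.083 rad/s.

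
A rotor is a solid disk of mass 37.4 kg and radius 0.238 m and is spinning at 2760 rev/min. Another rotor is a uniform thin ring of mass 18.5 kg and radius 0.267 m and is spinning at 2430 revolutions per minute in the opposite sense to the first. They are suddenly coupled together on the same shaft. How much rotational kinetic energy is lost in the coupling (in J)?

The coupling torques are internal; angular momentum about the shared axis is conserved.
Moments of inertia: I_A = ½(37.4)(0.238)² = 1.059 kg·m²; I_B = (18.5)(0.267)² = 1.319 kg·m².
Taking A's sense as positive: L = (1.059)(2760) − (1.319)(2430) = -281.3 kg·m²·rpm.
Combined I = 1.059 + 1.319 = 2.378 kg·m².
ω_f = L / I = -281.3 / 2.378 = -118.3 rpm.
KE_i = ½ΣIω² = 86940 J; KE_f = ½(2.378)(12.39)² = 182.4 J.

ΔKE lost ≈ 86800 J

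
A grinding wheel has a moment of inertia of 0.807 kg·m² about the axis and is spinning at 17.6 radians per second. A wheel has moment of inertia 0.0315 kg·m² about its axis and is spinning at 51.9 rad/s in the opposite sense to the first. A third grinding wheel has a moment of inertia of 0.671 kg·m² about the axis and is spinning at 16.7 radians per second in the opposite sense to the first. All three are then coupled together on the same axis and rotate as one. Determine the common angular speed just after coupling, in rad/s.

|ω_f| ≈ 0.903 rad/s

The coupling torques are internal; angular momentum about the shared axis is conserved.
Taking A's sense as positive: L = (0.8070)(17.6) − (0.03150)(51.9) − (0.6710)(16.7) = 1.363 kg·m²·rad/s.
Combined I = 0.8070 + 0.03150 + 0.6710 = 1.510 kg·m².
ω_f = L / I = 1.363 / 1.510 = 0.9027 rad/s.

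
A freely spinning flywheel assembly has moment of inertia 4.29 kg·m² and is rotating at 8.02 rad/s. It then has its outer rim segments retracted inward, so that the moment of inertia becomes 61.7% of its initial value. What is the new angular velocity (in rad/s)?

With no external torque about the axis, L is conserved: I₁ω₁ = I₂ω₂.
I₂ = 0.617 × 4.29 = 2.647 kg·m².
ω₂ = I₁ω₁ / I₂ = (4.290)(8.02 rad/s) / (2.647) = 13.00 rad/s.

ω₂ ≈ 13.0 rad/s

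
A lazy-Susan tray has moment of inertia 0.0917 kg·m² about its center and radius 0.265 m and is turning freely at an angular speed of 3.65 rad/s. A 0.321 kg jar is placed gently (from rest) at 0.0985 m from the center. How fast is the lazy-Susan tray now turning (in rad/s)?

ω_f ≈ 3.53 rad/s

No external torque acts about the center; L_before = L_after.
Added inertia Σmr² = (0.321)(0.0985)² = 0.003114 kg·m²; I_f = 0.09170 + 0.003114 = 0.09481 kg·m².
ω_f = I_p ω_i / I_f = (0.09170)(3.65) / 0.09481 = 3.530 rad/s.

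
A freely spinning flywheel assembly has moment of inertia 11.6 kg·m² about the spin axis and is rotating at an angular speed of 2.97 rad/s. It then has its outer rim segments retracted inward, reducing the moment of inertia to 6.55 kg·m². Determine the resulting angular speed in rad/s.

With no external torque about the axis, L is conserved: I₁ω₁ = I₂ω₂.
ω₂ = I₁ω₁ / I₂ = (11.60)(2.97 rad/s) / (6.550) = 5.260 rad/s.

ω₂ ≈ 5.26 rad/s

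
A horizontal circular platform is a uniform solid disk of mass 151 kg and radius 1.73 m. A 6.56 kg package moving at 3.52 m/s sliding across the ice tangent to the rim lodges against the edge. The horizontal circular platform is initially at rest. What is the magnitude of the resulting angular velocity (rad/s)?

The axle reaction passes through the central axle and exerts no torque about it; angular momentum about the central axle is conserved through the impact.
I_p = ½(151)(1.73)² = 226.0 kg·m². Taking the sense of the package's angular momentum as positive, L_{package} = m v R = (6.56)(3.52)(1.73) = 39.95 kg·m²/s.
L_i = 0 + 39.95 = 39.95 kg·m²/s.
After sticking, I_f = I_p + m R² = 226.0 + (6.56)(1.73)² = 245.6 kg·m².
ω_f = L_i / I_f = 39.95 / 245.6 = 0.1627 rad/s.

|ω_f| ≈ 0.163 rad/s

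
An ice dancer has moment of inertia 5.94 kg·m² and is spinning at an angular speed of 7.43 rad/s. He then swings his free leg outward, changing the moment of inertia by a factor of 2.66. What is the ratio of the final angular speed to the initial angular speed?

No external torque acts about the spin axis, so angular momentum is conserved.
I₂ = 2.66 × 5.94 = 15.80 kg·m².
ω₂/ω₁ = I₁/I₂ = 5.940 / 15.80 = 0.3759.

ω₂/ω₁ ≈ 0.376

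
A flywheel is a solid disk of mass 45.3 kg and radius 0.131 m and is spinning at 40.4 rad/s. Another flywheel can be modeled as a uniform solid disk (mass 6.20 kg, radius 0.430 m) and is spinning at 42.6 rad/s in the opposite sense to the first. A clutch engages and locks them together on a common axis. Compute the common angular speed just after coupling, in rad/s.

The coupling torques are internal; angular momentum about the shared axis is conserved.
Moments of inertia: I_A = ½(45.3)(0.131)² = 0.3887 kg·m²; I_B = ½(6.20)(0.430)² = 0.5732 kg·m².
Taking A's sense as positive: L = (0.3887)(40.4) − (0.5732)(42.6) = -8.715 kg·m²·rad/s.
Combined I = 0.3887 + 0.5732 = 0.9619 kg·m².
ω_f = L / I = -8.715 / 0.9619 = -9.060 rad/s.

|ω_f| ≈ 9.06 rad/s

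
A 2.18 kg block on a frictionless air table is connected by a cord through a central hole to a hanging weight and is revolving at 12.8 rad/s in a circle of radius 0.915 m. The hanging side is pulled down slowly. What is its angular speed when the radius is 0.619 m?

ω₂ ≈ 28.0 rad/s

The constraining force is radial, so m r² ω about the center is conserved.
ω₂ = ω₁ (r₁/r₂)² = (12.8)(0.915/0.619)² = 27.97 rad/s.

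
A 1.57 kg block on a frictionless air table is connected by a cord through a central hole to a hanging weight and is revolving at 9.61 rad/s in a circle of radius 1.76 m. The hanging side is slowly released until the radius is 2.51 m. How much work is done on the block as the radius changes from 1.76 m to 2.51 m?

No torque about the axis ⇒ m r₁² ω₁ = m r₂² ω₂.
ω₂ = ω₁ (r₁/r₂)² = (9.61)(1.76/2.51)² = 4.725 rad/s.
W = ΔKE = ½m(v₂² − v₁²) = -114.2 J.

W ≈ -114 J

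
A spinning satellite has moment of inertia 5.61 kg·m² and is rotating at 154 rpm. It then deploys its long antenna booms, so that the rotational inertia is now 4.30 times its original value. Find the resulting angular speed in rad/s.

No external torque acts about the spin axis, so angular momentum is conserved.
I₂ = 4.30 × 5.61 = 24.12 kg·m².
ω₂ = I₁ω₁ / I₂ = (5.610)(154 rpm) / (24.12) = 35.81 rpm = 3.750 rad/s.

ω₂ ≈ 3.75 rad/s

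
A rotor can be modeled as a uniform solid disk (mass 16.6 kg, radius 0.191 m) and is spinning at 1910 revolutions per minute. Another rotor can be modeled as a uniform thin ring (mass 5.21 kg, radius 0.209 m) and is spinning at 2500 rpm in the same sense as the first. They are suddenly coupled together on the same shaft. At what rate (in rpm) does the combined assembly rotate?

The coupling torques are internal; angular momentum about the shared axis is conserved.
Moments of inertia: I_A = ½(16.6)(0.191)² = 0.3028 kg·m²; I_B = (5.21)(0.209)² = 0.2276 kg·m².
Taking A's sense as positive: L = (0.3028)(1910) + (0.2276)(2500) = 1147 kg·m²·rpm.
Combined I = 0.3028 + 0.2276 = 0.5304 kg·m².
ω_f = L / I = 1147 / 0.5304 = 2163 rpm.

|ω_f| ≈ 2160 rpm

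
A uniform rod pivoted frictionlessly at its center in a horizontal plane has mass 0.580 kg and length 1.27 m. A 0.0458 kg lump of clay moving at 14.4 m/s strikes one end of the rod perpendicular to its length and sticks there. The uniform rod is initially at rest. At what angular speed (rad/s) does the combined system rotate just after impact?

About the pivot the impulsive forces during the collision are internal, so angular momentum about that axis is conserved.
I_p = (1/12)(0.580)(1.27)² = 0.07796 kg·m². Taking the sense of the lump of clay's angular momentum as positive, L_{lump} = m v R = (0.0458)(14.4)(1.27/2) = 0.4188 kg·m²/s.
L_i = 0 + 0.4188 = 0.4188 kg·m²/s.
After sticking, I_f = I_p + m R² = 0.07796 + (0.0458)(1.27/2)² = 0.09642 kg·m².
ω_f = L_i / I_f = 0.4188 / 0.09642 = 4.343 rad/s.

|ω_f| ≈ 4.34 rad/s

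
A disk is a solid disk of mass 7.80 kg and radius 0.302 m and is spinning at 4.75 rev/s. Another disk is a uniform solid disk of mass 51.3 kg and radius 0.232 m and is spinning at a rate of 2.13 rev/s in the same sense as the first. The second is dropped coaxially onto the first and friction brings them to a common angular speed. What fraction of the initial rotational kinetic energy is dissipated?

fraction ≈ 0.136

The coupling torques are internal; angular momentum about the shared axis is conserved.
Moments of inertia: I_A = ½(7.80)(0.302)² = 0.3557 kg·m²; I_B = ½(51.3)(0.232)² = 1.381 kg·m².
Taking A's sense as positive: L = (0.3557)(4.75) + (1.381)(2.13) = 4.630 kg·m²·rev/s.
Combined I = 0.3557 + 1.381 = 1.736 kg·m².
ω_f = L / I = 4.630 / 1.736 = 2.667 rev/s.
KE_i = ½ΣIω² = 282.1 J; KE_f = ½(1.736)(16.76)² = 243.7 J.
Fraction dissipated = (KE_i − KE_f)/KE_i = 0.1359.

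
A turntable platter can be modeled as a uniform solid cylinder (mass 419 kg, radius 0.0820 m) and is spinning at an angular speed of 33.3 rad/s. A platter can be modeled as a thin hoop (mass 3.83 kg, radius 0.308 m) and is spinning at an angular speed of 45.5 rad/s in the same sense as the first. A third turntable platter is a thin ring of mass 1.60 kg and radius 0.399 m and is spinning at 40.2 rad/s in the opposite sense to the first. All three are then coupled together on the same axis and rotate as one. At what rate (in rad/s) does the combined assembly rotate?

The coupling torques are internal; angular momentum about the shared axis is conserved.
Moments of inertia: I_A = ½(419)(0.0820)² = 1.409 kg·m²; I_B = (3.83)(0.308)² = 0.3633 kg·m²; I_C = (1.60)(0.399)² = 0.2547 kg·m².
Taking A's sense as positive: L = (1.409)(33.3) + (0.3633)(45.5) − (0.2547)(40.2) = 53.20 kg·m²·rad/s.
Combined I = 1.409 + 0.3633 + 0.2547 = 2.027 kg·m².
ω_f = L / I = 53.20 / 2.027 = 26.25 rad/s.

|ω_f| ≈ 26.2 rad/s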